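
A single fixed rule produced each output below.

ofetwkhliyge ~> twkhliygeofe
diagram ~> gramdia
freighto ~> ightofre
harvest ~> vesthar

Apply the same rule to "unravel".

avelunr

The rule is to move the first 3 characters to the end (rotate left by 3).
Doing the same to "unravel": "avelunr".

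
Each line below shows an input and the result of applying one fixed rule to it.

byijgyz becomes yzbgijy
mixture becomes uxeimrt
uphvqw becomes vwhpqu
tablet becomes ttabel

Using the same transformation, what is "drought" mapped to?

The rule is to sort the characters into alphabetical order, then move the last 2 characters to the front (rotate right by 2).
On "drought": the first step gives "dghortu", and the second then gives "tudghor".

tudghor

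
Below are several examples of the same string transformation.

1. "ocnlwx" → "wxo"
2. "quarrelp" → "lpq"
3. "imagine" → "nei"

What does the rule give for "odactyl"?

ylo

Each output is the input with this applied: move the first character to the end, then keep only the last 3 characters.
"odactyl" → "dactylo" → "ylo".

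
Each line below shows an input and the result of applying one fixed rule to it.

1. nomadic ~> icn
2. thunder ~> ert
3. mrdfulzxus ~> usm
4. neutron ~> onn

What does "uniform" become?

rmu

Looking at the pairs, the operation is to move the last 2 characters to the front (rotate right by 2), then keep only the first 3 characters.
For "uniform", step one produces "rmunifo"; step two turns that into "rmu".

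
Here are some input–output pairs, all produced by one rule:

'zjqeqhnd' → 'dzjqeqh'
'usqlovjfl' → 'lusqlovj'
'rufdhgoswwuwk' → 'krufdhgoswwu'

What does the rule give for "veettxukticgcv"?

vveettxukticg

Rule — move the last 2 characters to the front (rotate right by 2), then delete the first character.
On "veettxukticgcv" that produces "vveettxukticg".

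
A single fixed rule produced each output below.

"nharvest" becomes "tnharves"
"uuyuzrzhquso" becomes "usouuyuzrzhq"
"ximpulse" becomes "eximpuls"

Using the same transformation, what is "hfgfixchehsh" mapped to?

Each output is the input with this applied: swap the front and back halves of the string, then move the first 3 characters to the end (rotate left by 3).
Applying both steps to "hfgfixchehsh": "chehshhfgfix", then "hshhfgfixche".

hshhfgfixche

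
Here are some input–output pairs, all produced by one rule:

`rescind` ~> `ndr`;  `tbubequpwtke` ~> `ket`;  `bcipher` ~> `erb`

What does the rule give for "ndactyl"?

yln

The transformation: move the last 2 characters to the front (rotate right by 2), then keep only the first 3 characters.
Applying that to "ndactyl" gives "yln".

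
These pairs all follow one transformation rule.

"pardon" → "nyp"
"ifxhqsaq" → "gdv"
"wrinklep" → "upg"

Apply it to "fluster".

djs

Each output is the input with this applied: shift every letter 2 places backward in the alphabet (wrapping around), then keep only the first 3 characters.
For "fluster", step one produces "djsqrcp"; step two turns that into "djs".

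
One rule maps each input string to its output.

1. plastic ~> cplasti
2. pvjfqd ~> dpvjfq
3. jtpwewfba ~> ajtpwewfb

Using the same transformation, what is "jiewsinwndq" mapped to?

In each case the input is transformed by: move the last character to the front.
So "jiewsinwndq" becomes "qjiewsinwnd".

qjiewsinwnd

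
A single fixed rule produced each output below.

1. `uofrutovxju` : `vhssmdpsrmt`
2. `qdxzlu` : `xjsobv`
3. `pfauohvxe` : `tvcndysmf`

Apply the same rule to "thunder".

bcprfsl

In each case the input is transformed by: shift every letter 2 places backward in the alphabet (wrapping around), then move the last 3 characters to the front (rotate right by 3).
"thunder" → "rfslbcp" → "bcprfsl".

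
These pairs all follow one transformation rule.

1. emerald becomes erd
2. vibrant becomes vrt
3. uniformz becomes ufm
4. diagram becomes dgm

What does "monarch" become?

mah

The pattern: keep one character in every 3, starting at position 1 (positions 1st, 4th, 7th, ...).
Applying that to "monarch" gives "mah".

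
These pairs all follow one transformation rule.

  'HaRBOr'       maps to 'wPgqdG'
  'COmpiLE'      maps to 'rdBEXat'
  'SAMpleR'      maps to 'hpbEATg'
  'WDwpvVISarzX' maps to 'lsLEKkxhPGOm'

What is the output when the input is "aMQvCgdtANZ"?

The pattern: shift every letter 11 places backward in the alphabet (wrapping around), then flip the case of every letter.
Starting from "aMQvCgdtANZ": after the first operation, "pBFkRvsiPCO"; after the second, "PbfKrVSIpco".
(Check on "COmpiLE": → "RDbexAT" → "rdBEXat" ✓)

PbfKrVSIpco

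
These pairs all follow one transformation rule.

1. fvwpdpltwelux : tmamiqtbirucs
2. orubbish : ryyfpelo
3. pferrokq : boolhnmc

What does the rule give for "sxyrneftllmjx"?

The rule is to shift every letter 3 places backward in the alphabet (wrapping around), then move the first 2 characters to the end (rotate left by 2).
"sxyrneftllmjx" → "puvokbcqiijgu" → "vokbcqiijgupu".

vokbcqiijgupu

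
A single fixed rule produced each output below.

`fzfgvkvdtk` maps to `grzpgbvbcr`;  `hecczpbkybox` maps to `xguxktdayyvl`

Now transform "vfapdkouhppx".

kqdlltrbwlzg

Rule — shift every letter 4 places backward in the alphabet (wrapping around), then swap the front and back halves of the string.
Working it through for "vfapdkouhppx": intermediate "rbwlzgkqdllt", final "kqdlltrbwlzg".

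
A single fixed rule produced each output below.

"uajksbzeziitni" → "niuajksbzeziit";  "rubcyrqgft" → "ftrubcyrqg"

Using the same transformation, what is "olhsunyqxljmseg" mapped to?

egolhsunyqxljms

The pattern: move the last 2 characters to the front (rotate right by 2).
For "olhsunyqxljmseg" the result is "egolhsunyqxljms".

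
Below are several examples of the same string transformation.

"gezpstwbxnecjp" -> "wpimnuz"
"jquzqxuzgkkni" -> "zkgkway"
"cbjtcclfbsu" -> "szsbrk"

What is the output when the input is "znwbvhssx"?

In each case the input is transformed by: keep every other character starting from the first (positions 1st, 3rd, 5th, ...), then shift every letter 10 places backward in the alphabet (wrapping around).
On "znwbvhssx": the first step gives "zwvsx", and the second then gives "pmlin".

pmlin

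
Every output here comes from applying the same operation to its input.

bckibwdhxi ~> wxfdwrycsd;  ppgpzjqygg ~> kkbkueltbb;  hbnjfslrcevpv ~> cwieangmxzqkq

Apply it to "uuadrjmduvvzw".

The rule is to shift every letter 5 places backward in the alphabet (wrapping around).
Doing the same to "uuadrjmduvvzw": "ppvymehypqqur".

ppvymehypqqur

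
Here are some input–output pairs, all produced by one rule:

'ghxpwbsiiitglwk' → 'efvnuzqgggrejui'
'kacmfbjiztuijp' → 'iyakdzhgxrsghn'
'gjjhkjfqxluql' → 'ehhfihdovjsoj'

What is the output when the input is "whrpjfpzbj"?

ufpnhdnxzh

The transformation: shift every letter 2 places backward in the alphabet (wrapping around).
So "whrpjfpzbj" becomes "ufpnhdnxzh".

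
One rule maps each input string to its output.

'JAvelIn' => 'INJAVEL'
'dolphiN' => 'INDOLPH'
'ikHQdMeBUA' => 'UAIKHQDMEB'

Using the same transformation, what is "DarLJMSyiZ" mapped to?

IZDARLJMSY

The transformation: move the last 2 characters to the front (rotate right by 2), then convert every letter to uppercase.
Starting from "DarLJMSyiZ": after the first operation, "iZDarLJMSy"; after the second, "IZDARLJMSY".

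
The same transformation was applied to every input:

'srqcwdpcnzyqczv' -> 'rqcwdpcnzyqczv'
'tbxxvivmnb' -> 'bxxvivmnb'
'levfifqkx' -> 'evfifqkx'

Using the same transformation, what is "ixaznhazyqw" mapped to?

xaznhazyqw

In each case the input is transformed by: delete the first character.
Applying that to "ixaznhazyqw" gives "xaznhazyqw".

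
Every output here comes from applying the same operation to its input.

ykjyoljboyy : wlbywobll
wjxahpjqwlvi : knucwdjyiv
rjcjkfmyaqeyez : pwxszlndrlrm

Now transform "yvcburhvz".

poheuim

Rule — shift every letter 13 places forward in the alphabet (wrapping around) — i.e. ROT13, then delete the first 2 characters.
On "yvcburhvz" that produces "poheuim".
(Check on "rjcjkfmyaqeyez": → "ewpwxszlndrlrm" → "pwxszlndrlrm" ✓)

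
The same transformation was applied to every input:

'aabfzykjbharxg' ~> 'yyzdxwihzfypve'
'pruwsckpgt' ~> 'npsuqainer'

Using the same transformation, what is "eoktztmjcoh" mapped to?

cmirxrkhamf

The rule is to shift every letter 2 places backward in the alphabet (wrapping around).
So "eoktztmjcoh" becomes "cmirxrkhamf".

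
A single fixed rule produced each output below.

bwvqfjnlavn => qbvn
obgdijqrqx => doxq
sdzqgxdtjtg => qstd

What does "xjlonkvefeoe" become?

oxev

What's happening: keep one character in every 3, starting at position 1 (positions 1st, 4th, 7th, ...), then swap each adjacent pair of characters (1↔2, 3↔4, ...).
Applying both steps to "xjlonkvefeoe": "xove", then "oxev".
(Check on "sdzqgxdtjtg": → "sqdt" → "qstd" ✓)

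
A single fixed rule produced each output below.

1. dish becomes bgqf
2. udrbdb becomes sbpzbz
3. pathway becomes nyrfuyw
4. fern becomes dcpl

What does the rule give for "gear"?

ecyp

What's happening: shift every letter 2 places backward in the alphabet (wrapping around).
For "gear" the result is "ecyp".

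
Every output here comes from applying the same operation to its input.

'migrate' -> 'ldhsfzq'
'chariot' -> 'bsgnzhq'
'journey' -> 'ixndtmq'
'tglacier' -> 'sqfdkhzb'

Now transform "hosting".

gfnmrhs

The pattern: take characters alternately from the front and the back (1st, last, 2nd, 2nd-last, ...), then shift every letter 1 place backward in the alphabet (wrapping around).
Working it through for "hosting": intermediate "hgonsit", final "gfnmrhs".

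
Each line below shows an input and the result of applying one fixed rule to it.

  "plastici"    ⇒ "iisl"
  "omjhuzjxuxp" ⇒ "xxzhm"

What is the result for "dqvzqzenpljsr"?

The transformation: keep every other character starting from the second (positions 2nd, 4th, 6th, ...), then reverse the string.
"dqvzqzenpljsr" → "qzznls" → "slnzzq".

slnzzq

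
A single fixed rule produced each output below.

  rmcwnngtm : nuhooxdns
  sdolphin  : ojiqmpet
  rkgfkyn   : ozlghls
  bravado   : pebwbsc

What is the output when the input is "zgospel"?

mfqtpha

The transformation: reverse the string, then shift every letter 1 place forward in the alphabet (wrapping around).
Starting from "zgospel": after the first operation, "lepsogz"; after the second, "mfqtpha".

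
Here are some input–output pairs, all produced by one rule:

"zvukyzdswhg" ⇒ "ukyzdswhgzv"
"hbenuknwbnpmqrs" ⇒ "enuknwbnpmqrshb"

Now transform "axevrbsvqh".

Rule — move the first 2 characters to the end (rotate left by 2).
"axevrbsvqh" → "evrbsvqhax".

evrbsvqhax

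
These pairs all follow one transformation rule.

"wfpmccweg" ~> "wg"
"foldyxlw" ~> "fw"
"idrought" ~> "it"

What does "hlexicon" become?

hn

In each case the input is transformed by: take characters alternately from the front and the back (1st, last, 2nd, 2nd-last, ...), then keep only the first 2 characters.
On "hlexicon": the first step gives "hnloecxi", and the second then gives "hn".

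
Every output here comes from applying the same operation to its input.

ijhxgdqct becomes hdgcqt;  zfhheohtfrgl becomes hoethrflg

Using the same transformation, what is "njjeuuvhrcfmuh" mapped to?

The transformation: swap each adjacent pair of characters (1↔2, 3↔4, ...), then delete the first 3 characters.
Applying both steps to "njjeuuvhrcfmuh": "jnejuuhvcrmfhu", then "juuhvcrmfhu".

juuhvcrmfhu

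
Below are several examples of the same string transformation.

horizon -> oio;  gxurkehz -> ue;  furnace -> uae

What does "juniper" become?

Rule — keep only the vowels.
"juniper" → "uie".

uie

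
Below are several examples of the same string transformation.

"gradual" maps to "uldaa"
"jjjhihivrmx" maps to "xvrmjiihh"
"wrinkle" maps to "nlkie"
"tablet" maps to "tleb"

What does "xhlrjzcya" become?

Rule — delete the first 2 characters, then sort the characters into reverse alphabetical order.
For "xhlrjzcya", step one produces "lrjzcya"; step two turns that into "zyrljca".
(Check on "gradual": → "adual" → "uldaa" ✓)

zyrljca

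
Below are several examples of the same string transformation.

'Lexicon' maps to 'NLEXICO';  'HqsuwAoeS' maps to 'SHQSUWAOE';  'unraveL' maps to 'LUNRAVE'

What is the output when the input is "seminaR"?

RSEMINA

The pattern: move the last character to the front, then convert every letter to uppercase.
For "seminaR", step one produces "Rsemina"; step two turns that into "RSEMINA".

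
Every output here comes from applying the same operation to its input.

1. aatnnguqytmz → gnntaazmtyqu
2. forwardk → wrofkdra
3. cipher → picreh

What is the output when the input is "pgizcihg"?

zigpghic

The transformation: swap the front and back halves of the string, then reverse the string.
"pgizcihg" → "cihgpgiz" → "zigpghic".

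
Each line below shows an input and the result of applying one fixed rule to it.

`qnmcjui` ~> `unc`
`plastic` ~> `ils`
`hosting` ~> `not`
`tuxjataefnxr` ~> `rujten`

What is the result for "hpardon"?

opr

The transformation: keep every other character starting from the second (positions 2nd, 4th, 6th, ...), then move the last character to the front.
Working it through for "hpardon": intermediate "pro", final "opr".
(Check on "qnmcjui": → "ncu" → "unc" ✓)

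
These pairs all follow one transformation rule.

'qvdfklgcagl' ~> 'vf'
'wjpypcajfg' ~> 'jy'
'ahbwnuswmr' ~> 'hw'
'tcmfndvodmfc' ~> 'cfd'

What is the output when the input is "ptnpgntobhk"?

tp

The rule is to keep every other character starting from the second (positions 2nd, 4th, 6th, ...), then delete the last 3 characters.
Applying that to "ptnpgntobhk" gives "tp".
(Check on "tcmfndvodmfc": → "cfdomc" → "cfd" ✓)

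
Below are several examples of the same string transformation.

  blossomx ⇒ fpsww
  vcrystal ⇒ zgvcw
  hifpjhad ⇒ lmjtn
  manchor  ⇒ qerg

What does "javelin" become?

In each case the input is transformed by: shift every letter 4 places forward in the alphabet (wrapping around), then delete the last 3 characters.
Applying that to "javelin" gives "nezi".

nezi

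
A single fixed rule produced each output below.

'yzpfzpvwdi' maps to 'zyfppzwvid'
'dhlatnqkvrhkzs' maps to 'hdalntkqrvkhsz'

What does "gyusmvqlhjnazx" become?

Rule — swap each adjacent pair of characters (1↔2, 3↔4, ...).
Doing the same to "gyusmvqlhjnazx": "ygsuvmlqjhanxz".

ygsuvmlqjhanxz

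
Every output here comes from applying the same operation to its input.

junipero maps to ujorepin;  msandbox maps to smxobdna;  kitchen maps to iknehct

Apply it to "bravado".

In each case the input is transformed by: move the first 2 characters to the end (rotate left by 2), then reverse the string.
For "bravado", step one produces "avadobr"; step two turns that into "rbodava".

rbodava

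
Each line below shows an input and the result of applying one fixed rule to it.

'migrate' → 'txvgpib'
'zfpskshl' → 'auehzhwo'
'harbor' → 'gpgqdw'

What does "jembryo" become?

Each output is the input with this applied: shift every letter 11 places backward in the alphabet (wrapping around), then swap the first and last characters.
"jembryo" → "ytbqgnd" → "dtbqgny".

dtbqgny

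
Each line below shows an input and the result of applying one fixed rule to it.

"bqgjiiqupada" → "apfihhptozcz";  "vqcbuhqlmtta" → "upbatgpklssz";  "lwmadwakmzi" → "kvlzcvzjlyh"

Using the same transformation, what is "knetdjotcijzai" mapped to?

jmdscinsbhiyzh

What's happening: shift every letter 1 place backward in the alphabet (wrapping around).
Doing the same to "knetdjotcijzai": "jmdscinsbhiyzh".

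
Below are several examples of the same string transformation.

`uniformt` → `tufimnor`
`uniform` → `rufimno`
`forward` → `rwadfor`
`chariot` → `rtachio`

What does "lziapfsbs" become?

szabfilps

Rule — sort the characters into alphabetical order, then move the last 2 characters to the front (rotate right by 2).
Working it through for "lziapfsbs": intermediate "abfilpssz", final "szabfilps".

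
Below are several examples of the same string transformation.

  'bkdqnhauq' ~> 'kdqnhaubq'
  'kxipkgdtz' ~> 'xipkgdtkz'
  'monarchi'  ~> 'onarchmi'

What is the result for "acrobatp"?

crobatap

Each output is the input with this applied: swap the first and last characters, then move the first character to the end.
"acrobatp" → "pcrobata" → "crobatap".
(Check on "bkdqnhauq": → "qkdqnhaub" → "kdqnhaubq" ✓)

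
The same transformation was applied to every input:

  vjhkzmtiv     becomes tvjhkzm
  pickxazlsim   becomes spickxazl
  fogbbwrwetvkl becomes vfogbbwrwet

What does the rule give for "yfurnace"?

ayfurn

Rule — delete the last 2 characters, then move the last character to the front.
Doing the same to "yfurnace": "ayfurn".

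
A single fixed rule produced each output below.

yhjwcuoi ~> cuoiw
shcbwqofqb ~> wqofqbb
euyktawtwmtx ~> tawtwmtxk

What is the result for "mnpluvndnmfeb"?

The pattern: delete the first 3 characters, then move the first character to the end.
For "mnpluvndnmfeb", step one produces "luvndnmfeb"; step two turns that into "uvndnmfebl".

uvndnmfebl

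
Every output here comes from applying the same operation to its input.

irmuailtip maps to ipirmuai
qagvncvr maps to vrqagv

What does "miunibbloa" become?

oamiunib

The rule is to move the last 2 characters to the front (rotate right by 2), then delete the last 2 characters.
Doing the same to "miunibbloa": "oamiunib".
(Check on "irmuailtip": → "ipirmuailt" → "ipirmuai" ✓)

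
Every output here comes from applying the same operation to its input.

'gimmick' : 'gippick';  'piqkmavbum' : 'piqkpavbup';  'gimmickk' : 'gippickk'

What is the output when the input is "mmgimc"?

Looking at the pairs, the operation is to replace every "m" with "p".
Doing the same to "mmgimc": "ppgipc".

ppgipc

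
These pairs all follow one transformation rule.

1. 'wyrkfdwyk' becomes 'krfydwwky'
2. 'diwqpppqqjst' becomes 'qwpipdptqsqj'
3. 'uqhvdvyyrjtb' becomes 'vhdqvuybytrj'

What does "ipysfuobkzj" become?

The rule is to move the first 3 characters to the end (rotate left by 3), then take characters alternately from the front and the back (1st, last, 2nd, 2nd-last, ...).
For "ipysfuobkzj", step one produces "sfuobkzjipy"; step two turns that into "syfpuiojbzk".

syfpuiojbzk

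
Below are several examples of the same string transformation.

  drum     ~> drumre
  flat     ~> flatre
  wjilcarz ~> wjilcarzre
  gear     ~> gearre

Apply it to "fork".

Rule — append "re".
"fork" → "forkre".

forkre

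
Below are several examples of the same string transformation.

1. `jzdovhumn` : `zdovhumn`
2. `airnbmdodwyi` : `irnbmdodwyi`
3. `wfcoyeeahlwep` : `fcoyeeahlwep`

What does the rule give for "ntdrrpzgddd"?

tdrrpzgddd

Each output is the input with this applied: delete the first character.
On "ntdrrpzgddd" that produces "tdrrpzgddd".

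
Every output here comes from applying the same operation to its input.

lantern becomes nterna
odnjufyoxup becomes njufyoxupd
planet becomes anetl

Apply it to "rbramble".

rambleb

The pattern: delete the first character, then move the first character to the end.
Starting from "rbramble": after the first operation, "bramble"; after the second, "rambleb".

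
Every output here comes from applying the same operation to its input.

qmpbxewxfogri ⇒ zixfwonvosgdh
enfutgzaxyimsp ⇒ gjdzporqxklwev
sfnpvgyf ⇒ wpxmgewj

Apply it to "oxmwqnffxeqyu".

lphvowwehndof

Looking at the pairs, the operation is to shift every letter 9 places backward in the alphabet (wrapping around), then reverse the string.
Starting from "oxmwqnffxeqyu": after the first operation, "fodnhewwovhpl"; after the second, "lphvowwehndof".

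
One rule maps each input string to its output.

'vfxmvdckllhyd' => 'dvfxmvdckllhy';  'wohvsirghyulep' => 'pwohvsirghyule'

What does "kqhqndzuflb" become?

bkqhqndzufl

The pattern: move the last character to the front.
"kqhqndzuflb" → "bkqhqndzufl".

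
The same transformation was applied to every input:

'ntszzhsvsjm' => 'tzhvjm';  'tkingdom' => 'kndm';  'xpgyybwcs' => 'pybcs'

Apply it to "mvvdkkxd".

What's happening: swap each adjacent pair of characters (1↔2, 3↔4, ...), then keep every other character starting from the first (positions 1st, 3rd, 5th, ...).
On "mvvdkkxd" that produces "vdkd".

vdkd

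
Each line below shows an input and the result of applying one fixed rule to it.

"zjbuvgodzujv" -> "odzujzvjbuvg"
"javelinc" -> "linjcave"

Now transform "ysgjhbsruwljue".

Looking at the pairs, the operation is to swap the first and last characters, then swap the front and back halves of the string.
On "ysgjhbsruwljue": the first step gives "esgjhbsruwljuy", and the second then gives "ruwljuyesgjhbs".

ruwljuyesgjhbs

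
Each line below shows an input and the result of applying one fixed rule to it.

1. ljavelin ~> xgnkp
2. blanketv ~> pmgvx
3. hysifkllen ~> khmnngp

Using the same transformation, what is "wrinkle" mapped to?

Each output is the input with this applied: delete the first 3 characters, then shift every letter 2 places forward in the alphabet (wrapping around).
For "wrinkle", step one produces "nkle"; step two turns that into "pmng".

pmng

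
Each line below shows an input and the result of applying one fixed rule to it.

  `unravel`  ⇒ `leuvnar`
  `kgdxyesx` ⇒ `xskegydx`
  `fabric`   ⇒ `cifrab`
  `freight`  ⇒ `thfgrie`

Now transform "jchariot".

The rule is to move the last character to the front, then take characters alternately from the front and the back (1st, last, 2nd, 2nd-last, ...).
"jchariot" → "tjchario" → "tojicrha".

tojicrha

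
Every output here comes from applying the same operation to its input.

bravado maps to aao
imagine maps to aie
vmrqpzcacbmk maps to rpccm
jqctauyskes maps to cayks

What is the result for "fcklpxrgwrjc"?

The transformation: keep every other character starting from the first (positions 1st, 3rd, 5th, ...), then delete the first character.
"fcklpxrgwrjc" → "kprwj".

kprwj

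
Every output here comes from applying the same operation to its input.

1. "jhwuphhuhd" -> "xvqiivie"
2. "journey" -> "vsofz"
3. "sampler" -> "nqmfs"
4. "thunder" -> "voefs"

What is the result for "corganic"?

The pattern: shift every letter 1 place forward in the alphabet (wrapping around), then delete the first 2 characters.
Starting from "corganic": after the first operation, "dpshbojd"; after the second, "shbojd".
(Check on "sampler": → "tbnqmfs" → "nqmfs" ✓)

shbojd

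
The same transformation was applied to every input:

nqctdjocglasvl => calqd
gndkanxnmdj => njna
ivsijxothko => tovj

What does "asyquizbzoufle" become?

buesu

Looking at the pairs, the operation is to keep one character in every 3, starting at position 2 (positions 2nd, 5th, 8th, ...), then move the first 2 characters to the end (rotate left by 2).
For "asyquizbzoufle", step one produces "subue"; step two turns that into "buesu".
(Check on "ivsijxothko": → "vjto" → "tovj" ✓)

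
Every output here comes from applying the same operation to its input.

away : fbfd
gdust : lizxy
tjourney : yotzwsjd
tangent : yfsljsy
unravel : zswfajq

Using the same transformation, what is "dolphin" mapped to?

itqumns

The rule is to shift every letter 5 places forward in the alphabet (wrapping around).
Doing the same to "dolphin": "itqumns".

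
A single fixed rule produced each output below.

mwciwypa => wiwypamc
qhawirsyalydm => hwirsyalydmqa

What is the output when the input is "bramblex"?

Rule — move the first 2 characters to the end (rotate left by 2), then swap the first and last characters.
Starting from "bramblex": after the first operation, "amblexbr"; after the second, "rmblexba".

rmblexba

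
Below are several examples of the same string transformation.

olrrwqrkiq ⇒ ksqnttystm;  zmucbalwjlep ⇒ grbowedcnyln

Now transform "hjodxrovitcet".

Rule — shift every letter 2 places forward in the alphabet (wrapping around), then move the last 2 characters to the front (rotate right by 2).
Applying both steps to "hjodxrovitcet": "jlqfztqxkvegv", then "gvjlqfztqxkve".

gvjlqfztqxkve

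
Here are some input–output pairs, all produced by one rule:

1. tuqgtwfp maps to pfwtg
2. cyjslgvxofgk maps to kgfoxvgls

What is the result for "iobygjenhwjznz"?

znzjwhnejgy

What's happening: delete the first 3 characters, then reverse the string.
Starting from "iobygjenhwjznz": after the first operation, "ygjenhwjznz"; after the second, "znzjwhnejgy".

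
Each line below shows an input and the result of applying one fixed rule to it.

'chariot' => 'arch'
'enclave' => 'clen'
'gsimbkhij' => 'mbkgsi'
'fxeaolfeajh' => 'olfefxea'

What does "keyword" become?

ywke

Each output is the input with this applied: delete the last 3 characters, then swap the front and back halves of the string.
Applying both steps to "keyword": "keyw", then "ywke".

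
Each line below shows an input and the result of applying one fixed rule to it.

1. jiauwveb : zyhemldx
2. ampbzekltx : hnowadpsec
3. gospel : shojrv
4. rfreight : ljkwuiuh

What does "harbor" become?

In each case the input is transformed by: shift every letter 3 places forward in the alphabet (wrapping around), then swap the front and back halves of the string.
Applying both steps to "harbor": "kdueru", then "erukdu".
(Check on "rfreight": → "uiuhljkw" → "ljkwuiuh" ✓)

erukdu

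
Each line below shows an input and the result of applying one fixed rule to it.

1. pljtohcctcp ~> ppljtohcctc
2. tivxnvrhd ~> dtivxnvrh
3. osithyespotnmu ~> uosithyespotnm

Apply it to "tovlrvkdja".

In each case the input is transformed by: move the last character to the front.
Applying that to "tovlrvkdja" gives "atovlrvkdj".

atovlrvkdj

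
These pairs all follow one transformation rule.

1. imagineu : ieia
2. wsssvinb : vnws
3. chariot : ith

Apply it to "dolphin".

hno

What's happening: move the first 3 characters to the end (rotate left by 3), then keep every other character starting from the second (positions 2nd, 4th, 6th, ...).
So "dolphin" becomes "hno".
(Check on "chariot": → "riotcha" → "ith" ✓)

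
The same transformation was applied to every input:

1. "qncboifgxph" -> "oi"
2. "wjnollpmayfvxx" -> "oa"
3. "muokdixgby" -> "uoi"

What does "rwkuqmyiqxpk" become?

ui

Rule — keep only the vowels.
Doing the same to "rwkuqmyiqxpk": "ui".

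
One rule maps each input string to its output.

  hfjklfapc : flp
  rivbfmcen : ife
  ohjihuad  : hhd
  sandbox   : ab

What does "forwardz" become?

oaz

What's happening: keep one character in every 3, starting at position 2 (positions 2nd, 5th, 8th, ...).
So "forwardz" becomes "oaz".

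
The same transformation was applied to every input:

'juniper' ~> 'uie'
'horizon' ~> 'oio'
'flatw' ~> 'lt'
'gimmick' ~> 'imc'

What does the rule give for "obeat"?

The transformation: keep every other character starting from the second (positions 2nd, 4th, 6th, ...).
Applying that to "obeat" gives "ba".

ba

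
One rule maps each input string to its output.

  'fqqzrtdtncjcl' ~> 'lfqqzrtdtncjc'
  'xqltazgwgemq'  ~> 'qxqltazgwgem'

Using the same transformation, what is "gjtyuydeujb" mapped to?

bgjtyuydeuj

The transformation: move the last character to the front.
Doing the same to "gjtyuydeujb": "bgjtyuydeuj".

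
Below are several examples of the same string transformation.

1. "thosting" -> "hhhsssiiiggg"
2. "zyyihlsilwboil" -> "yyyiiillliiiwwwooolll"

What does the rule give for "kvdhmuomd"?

vvvhhhuuummm

Looking at the pairs, the operation is to keep every other character starting from the second (positions 2nd, 4th, 6th, ...), then repeat every character 3 times.
On "kvdhmuomd": the first step gives "vhum", and the second then gives "vvvhhhuuummm".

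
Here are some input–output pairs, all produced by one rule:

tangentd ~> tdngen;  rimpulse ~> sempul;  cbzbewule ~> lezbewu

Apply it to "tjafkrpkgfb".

fbafkrpkg

The rule is to delete the first 2 characters, then move the last 2 characters to the front (rotate right by 2).
For "tjafkrpkgfb", step one produces "afkrpkgfb"; step two turns that into "fbafkrpkg".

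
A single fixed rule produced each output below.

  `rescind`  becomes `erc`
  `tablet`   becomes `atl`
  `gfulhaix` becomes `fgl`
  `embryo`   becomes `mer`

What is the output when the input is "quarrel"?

Each output is the input with this applied: swap each adjacent pair of characters (1↔2, 3↔4, ...), then keep only the first 3 characters.
For "quarrel", step one produces "uqraerl"; step two turns that into "uqr".

uqr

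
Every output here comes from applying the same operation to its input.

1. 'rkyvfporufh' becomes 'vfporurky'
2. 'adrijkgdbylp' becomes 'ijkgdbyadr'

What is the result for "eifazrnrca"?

In each case the input is transformed by: delete the last 2 characters, then move the first 3 characters to the end (rotate left by 3).
On "eifazrnrca": the first step gives "eifazrnr", and the second then gives "azrnreif".

azrnreif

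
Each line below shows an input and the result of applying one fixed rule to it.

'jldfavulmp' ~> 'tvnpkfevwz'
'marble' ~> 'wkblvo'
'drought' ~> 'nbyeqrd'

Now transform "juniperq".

texszoba

The rule is to shift every letter 10 places forward in the alphabet (wrapping around).
So "juniperq" becomes "texszoba".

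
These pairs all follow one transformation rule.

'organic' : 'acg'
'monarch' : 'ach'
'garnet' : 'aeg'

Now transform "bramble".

Looking at the pairs, the operation is to sort the characters into alphabetical order, then keep only the first 3 characters.
So "bramble" becomes "abb".

abb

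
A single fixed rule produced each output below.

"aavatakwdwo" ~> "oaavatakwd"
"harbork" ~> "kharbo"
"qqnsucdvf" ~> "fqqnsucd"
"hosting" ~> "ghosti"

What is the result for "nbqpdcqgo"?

What's happening: move the last 2 characters to the front (rotate right by 2), then delete the first character.
Working it through for "nbqpdcqgo": intermediate "gonbqpdcq", final "onbqpdcq".

onbqpdcq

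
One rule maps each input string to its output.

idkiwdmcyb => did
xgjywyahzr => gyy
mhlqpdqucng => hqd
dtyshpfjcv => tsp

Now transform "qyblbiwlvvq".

The rule is to keep every other character starting from the second (positions 2nd, 4th, 6th, ...), then keep only the first 3 characters.
Applying both steps to "qyblbiwlvvq": "ylilv", then "yli".

yli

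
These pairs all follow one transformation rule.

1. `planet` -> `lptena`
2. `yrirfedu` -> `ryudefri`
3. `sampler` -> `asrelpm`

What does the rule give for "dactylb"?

adblytc

The transformation: reverse the string, then move the last 2 characters to the front (rotate right by 2).
Applying both steps to "dactylb": "blytcad", then "adblytc".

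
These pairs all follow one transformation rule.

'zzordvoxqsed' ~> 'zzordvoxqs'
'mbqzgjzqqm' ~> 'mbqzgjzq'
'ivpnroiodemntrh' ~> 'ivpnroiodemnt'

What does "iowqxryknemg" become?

The pattern: delete the last 2 characters.
On "iowqxryknemg" that produces "iowqxrykne".

iowqxrykne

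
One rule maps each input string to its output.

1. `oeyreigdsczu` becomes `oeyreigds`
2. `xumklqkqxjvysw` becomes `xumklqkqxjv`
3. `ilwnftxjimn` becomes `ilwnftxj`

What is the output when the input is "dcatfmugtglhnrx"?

dcatfmugtglh

Rule — delete the last 3 characters.
So "dcatfmugtglhnrx" becomes "dcatfmugtglh".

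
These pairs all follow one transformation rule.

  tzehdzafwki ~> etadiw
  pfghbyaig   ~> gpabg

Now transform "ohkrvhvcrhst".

kovvsr

The rule is to keep every other character starting from the first (positions 1st, 3rd, 5th, ...), then swap each adjacent pair of characters (1↔2, 3↔4, ...).
Applying both steps to "ohkrvhvcrhst": "okvvrs", then "kovvsr".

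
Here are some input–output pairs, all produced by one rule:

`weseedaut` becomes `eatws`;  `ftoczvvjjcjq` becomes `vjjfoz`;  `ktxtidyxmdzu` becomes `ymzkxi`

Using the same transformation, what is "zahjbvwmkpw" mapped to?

wkwzhb

Rule — keep every other character starting from the first (positions 1st, 3rd, 5th, ...), then move the last 3 characters to the front (rotate right by 3).
For "zahjbvwmkpw", step one produces "zhbwkw"; step two turns that into "wkwzhb".
(Check on "ktxtidyxmdzu": → "kxiymz" → "ymzkxi" ✓)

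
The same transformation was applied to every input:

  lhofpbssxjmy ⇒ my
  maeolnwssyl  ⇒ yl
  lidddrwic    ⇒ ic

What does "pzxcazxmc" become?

mc

Each output is the input with this applied: keep only the last 2 characters.
So "pzxcazxmc" becomes "mc".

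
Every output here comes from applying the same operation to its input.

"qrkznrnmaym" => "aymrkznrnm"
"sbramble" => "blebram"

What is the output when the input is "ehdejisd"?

isdhdej

The transformation: delete the first character, then move the last 3 characters to the front (rotate right by 3).
For "ehdejisd" the result is "isdhdej".
(Check on "sbramble": → "bramble" → "blebram" ✓)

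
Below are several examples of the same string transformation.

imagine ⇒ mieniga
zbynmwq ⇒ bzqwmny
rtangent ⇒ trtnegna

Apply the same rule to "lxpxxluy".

The transformation: reverse the string, then move the last 2 characters to the front (rotate right by 2).
Applying both steps to "lxpxxluy": "yulxxpxl", then "xlyulxxp".

xlyulxxp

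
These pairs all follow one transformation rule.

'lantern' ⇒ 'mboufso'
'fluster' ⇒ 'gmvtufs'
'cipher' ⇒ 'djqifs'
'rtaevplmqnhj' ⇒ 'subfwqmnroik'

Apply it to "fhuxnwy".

givyoxz

Each output is the input with this applied: shift every letter 1 place forward in the alphabet (wrapping around).
For "fhuxnwy" the result is "givyoxz".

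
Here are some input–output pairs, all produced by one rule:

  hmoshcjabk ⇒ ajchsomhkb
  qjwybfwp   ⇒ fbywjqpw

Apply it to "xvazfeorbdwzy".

Rule — reverse the string, then move the first 2 characters to the end (rotate left by 2).
Applying both steps to "xvazfeorbdwzy": "yzwdbroefzavx", then "wdbroefzavxyz".
(Check on "qjwybfwp": → "pwfbywjq" → "fbywjqpw" ✓)

wdbroefzavxyz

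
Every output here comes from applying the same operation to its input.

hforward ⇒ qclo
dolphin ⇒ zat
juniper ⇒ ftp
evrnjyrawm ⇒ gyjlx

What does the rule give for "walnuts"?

lye

The pattern: shift every letter 11 places forward in the alphabet (wrapping around), then keep every other character starting from the second (positions 2nd, 4th, 6th, ...).
Applying both steps to "walnuts": "hlwyfed", then "lye".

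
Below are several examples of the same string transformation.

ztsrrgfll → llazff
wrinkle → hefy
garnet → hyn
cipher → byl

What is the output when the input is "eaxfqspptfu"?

The pattern: shift every letter 6 places backward in the alphabet (wrapping around), then delete the first 3 characters.
"eaxfqspptfu" → "yurzkmjjnzo" → "zkmjjnzo".
(Check on "cipher": → "wcjbyl" → "byl" ✓)

zkmjjnzo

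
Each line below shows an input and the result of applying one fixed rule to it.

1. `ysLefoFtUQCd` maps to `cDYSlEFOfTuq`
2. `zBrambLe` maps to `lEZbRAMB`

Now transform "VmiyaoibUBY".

The pattern: flip the case of every letter, then move the last 2 characters to the front (rotate right by 2).
On "VmiyaoibUBY": the first step gives "vMIYAOIBuby", and the second then gives "byvMIYAOIBu".

byvMIYAOIBu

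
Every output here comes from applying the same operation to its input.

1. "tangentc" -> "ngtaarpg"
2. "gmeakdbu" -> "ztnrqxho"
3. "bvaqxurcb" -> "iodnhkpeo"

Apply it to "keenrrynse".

rxareealrf

The pattern: shift every letter 13 places forward in the alphabet (wrapping around) — i.e. ROT13, then swap each adjacent pair of characters (1↔2, 3↔4, ...).
Working it through for "keenrrynse": intermediate "xrraeelafr", final "rxareealrf".
(Check on "bvaqxurcb": → "oindkhepo" → "iodnhkpeo" ✓)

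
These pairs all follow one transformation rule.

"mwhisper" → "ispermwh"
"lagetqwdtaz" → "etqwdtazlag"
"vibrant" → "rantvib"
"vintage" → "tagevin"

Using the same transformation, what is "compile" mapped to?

pilecom

Rule — move the first 3 characters to the end (rotate left by 3).
"compile" → "pilecom".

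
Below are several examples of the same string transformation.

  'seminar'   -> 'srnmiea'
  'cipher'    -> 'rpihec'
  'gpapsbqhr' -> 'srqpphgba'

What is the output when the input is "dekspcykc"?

yspkkedcc

The pattern: sort the characters into reverse alphabetical order.
Doing the same to "dekspcykc": "yspkkedcc".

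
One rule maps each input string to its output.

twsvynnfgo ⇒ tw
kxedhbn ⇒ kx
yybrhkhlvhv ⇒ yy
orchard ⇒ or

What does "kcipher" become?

kc

Rule — keep only the first 2 characters.
"kcipher" → "kc".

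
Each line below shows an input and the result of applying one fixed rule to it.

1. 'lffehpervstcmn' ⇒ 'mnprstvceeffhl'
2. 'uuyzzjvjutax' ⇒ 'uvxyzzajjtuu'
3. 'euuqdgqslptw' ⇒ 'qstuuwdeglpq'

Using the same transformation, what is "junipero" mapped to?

The pattern: sort the characters into alphabetical order, then swap the front and back halves of the string.
On "junipero": the first step gives "eijnopru", and the second then gives "oprueijn".

oprueijn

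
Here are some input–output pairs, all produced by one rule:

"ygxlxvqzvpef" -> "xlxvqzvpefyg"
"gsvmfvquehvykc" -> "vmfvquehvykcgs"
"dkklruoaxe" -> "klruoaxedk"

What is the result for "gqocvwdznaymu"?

ocvwdznaymugq

Rule — move the first 2 characters to the end (rotate left by 2).
On "gqocvwdznaymu" that produces "ocvwdznaymugq".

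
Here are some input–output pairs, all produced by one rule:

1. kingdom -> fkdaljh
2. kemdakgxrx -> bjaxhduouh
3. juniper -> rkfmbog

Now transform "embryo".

jyovlb

What's happening: move the first character to the end, then shift every letter 3 places backward in the alphabet (wrapping around).
"embryo" → "jyovlb".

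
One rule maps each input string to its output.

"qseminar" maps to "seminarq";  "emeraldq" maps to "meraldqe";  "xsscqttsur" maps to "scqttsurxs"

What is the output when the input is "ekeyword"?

The rule is to move the last 3 characters to the front (rotate right by 3), then swap the front and back halves of the string.
So "ekeyword" becomes "keyworde".

keyworde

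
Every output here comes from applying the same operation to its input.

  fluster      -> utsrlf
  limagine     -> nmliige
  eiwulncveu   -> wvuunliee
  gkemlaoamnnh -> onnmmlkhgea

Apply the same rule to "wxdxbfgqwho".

What's happening: sort the characters into reverse alphabetical order, then delete the last character.
"wxdxbfgqwho" → "xxwwqohgfd".

xxwwqohgfd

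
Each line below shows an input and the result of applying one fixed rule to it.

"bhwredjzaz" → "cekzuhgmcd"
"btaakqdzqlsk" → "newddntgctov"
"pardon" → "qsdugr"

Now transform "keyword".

gnhbzru

In each case the input is transformed by: shift every letter 3 places forward in the alphabet (wrapping around), then move the last character to the front.
For "keyword", step one produces "nhbzrug"; step two turns that into "gnhbzru".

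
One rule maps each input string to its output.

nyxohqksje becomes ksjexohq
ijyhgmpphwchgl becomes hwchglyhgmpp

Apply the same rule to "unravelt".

The rule is to delete the first 2 characters, then swap the front and back halves of the string.
Working it through for "unravelt": intermediate "ravelt", final "eltrav".

eltrav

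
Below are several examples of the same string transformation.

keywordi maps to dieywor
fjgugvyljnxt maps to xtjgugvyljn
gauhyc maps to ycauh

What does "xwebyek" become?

ekweby

Looking at the pairs, the operation is to delete the first character, then move the last 2 characters to the front (rotate right by 2).
So "xwebyek" becomes "ekweby".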